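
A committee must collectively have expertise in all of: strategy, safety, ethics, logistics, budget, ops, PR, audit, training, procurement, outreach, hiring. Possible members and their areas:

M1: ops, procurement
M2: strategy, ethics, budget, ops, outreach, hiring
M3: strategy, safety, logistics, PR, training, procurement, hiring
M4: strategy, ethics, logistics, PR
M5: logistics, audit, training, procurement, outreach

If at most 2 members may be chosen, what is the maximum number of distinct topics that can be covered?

Choosing M2, M3 covers {strategy, safety, ethics, logistics, budget, ops, PR, training, procurement, outreach, hiring} — 11 topics.
No choice of 2 members does better; here audit is left uncovered.

11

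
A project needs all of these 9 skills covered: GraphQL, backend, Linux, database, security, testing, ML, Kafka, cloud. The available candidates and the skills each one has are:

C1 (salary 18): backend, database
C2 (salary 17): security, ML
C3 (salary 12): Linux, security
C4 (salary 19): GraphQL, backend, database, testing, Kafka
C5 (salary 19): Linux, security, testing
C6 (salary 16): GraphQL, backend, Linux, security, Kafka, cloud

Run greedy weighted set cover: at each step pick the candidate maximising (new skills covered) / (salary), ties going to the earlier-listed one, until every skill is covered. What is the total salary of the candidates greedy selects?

Pick 1: C6 adds 6 new (GraphQL, backend, Linux, security, Kafka, cloud) at salary 16 (ratio 6/16).
Pick 2: C4 adds 2 new (database, testing) at salary 19 (ratio 2/19).
Pick 3: C2 adds 1 new (ML) at salary 17 (ratio 1/17).
Greedy total salary: 16 + 19 + 17 = 52.

52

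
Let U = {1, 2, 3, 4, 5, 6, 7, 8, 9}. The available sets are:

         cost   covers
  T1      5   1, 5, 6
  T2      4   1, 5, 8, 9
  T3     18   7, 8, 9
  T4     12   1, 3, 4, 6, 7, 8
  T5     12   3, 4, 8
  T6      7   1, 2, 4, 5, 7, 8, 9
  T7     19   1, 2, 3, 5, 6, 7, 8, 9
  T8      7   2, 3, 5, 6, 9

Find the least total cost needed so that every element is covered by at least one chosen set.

T6, T8 cover every element at cost 7 + 7 = 14.
Any cover uses at least 2 sets; among all covering selections none totals below 14.
Greedy by coverage-per-cost would pick T2, T6, T8 for 18 — worse than the optimum 14.

14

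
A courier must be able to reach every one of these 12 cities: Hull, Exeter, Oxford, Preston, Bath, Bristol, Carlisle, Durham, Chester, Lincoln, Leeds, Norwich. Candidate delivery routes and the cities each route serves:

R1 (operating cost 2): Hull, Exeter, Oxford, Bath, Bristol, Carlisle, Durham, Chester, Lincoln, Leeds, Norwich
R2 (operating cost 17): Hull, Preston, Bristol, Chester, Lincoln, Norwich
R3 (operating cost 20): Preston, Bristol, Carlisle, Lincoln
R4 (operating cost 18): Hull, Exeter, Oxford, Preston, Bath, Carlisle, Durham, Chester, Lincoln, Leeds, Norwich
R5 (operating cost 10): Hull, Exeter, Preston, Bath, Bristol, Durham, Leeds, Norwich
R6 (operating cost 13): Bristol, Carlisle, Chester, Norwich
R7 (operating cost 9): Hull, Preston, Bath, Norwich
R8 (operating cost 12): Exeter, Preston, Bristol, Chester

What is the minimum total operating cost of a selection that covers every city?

11

R1, R7 cover every city at operating cost 2 + 9 = 11.
Any cover uses at least 2 routes; among all covering selections none totals below 11.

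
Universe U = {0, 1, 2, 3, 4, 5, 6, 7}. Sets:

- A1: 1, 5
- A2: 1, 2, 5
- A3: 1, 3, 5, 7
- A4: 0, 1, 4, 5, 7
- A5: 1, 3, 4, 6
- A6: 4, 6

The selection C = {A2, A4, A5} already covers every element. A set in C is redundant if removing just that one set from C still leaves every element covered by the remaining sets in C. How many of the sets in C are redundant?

Drop A2: 2 uncovered — not redundant.
Drop A4: 0, 7 uncovered — not redundant.
Drop A5: 3, 6 uncovered — not redundant.
None of the sets in C is redundant.

0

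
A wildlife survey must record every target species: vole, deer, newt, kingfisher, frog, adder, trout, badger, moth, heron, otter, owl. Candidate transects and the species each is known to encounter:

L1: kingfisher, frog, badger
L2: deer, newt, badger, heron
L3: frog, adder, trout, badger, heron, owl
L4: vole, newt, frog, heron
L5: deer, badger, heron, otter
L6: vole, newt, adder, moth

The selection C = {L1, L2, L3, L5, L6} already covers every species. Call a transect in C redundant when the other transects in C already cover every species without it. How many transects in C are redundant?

1

Drop L1: kingfisher uncovered — not redundant.
Drop L2: the rest still cover every species — redundant.
Drop L3: trout, owl uncovered — not redundant.
Drop L5: otter uncovered — not redundant.
Drop L6: vole, moth uncovered — not redundant.
1 redundant: L2.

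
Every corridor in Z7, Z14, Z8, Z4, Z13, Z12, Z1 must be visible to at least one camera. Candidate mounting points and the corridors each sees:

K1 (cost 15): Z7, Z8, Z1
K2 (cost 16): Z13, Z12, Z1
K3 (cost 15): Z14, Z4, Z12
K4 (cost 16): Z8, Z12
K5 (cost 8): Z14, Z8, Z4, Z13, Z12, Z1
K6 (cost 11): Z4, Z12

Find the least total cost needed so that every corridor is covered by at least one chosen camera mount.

K1, K5 cover every corridor at cost 15 + 8 = 23.
Any cover uses at least 2 camera mounts; among all covering selections none totals below 23.

23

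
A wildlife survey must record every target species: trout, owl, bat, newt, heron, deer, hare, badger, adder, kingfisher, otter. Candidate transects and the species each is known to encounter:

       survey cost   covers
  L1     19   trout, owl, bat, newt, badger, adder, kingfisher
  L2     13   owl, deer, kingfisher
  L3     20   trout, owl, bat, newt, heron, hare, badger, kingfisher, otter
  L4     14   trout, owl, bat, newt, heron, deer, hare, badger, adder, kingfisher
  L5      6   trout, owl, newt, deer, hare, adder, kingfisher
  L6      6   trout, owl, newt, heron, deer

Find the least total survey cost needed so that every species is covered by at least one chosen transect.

26

L3, L5 cover every species at survey cost 20 + 6 = 26.
Any cover uses at least 2 transects; among all covering selections none totals below 26.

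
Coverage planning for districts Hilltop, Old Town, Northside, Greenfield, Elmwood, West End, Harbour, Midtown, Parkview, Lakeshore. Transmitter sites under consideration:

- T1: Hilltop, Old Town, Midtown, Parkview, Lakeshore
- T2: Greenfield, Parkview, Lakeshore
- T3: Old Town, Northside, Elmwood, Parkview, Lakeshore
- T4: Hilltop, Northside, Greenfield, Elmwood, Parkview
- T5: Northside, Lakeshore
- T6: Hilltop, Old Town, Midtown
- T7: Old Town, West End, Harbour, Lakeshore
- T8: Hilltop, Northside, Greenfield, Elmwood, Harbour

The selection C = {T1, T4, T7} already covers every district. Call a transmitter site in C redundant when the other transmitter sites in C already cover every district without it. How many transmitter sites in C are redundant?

0

Drop T1: Midtown uncovered — not redundant.
Drop T4: Northside, Greenfield, Elmwood uncovered — not redundant.
Drop T7: West End, Harbour uncovered — not redundant.
None of the transmitter sites in C is redundant.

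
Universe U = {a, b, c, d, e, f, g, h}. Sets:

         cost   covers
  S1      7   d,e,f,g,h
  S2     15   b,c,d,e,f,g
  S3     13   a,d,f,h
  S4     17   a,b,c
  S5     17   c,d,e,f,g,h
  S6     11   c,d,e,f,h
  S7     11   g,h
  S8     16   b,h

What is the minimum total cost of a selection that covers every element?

S1, S4 cover every element at cost 7 + 17 = 24.
Any cover uses at least 2 sets; among all covering selections none totals below 24.

24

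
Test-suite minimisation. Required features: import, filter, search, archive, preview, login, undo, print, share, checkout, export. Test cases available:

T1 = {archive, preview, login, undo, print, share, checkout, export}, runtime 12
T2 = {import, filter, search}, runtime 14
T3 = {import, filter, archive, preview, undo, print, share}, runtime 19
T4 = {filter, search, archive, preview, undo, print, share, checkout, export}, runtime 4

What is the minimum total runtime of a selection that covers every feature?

T1, T2 cover every feature at runtime 12 + 14 = 26.
Any cover uses at least 2 test cases; among all covering selections none totals below 26.

26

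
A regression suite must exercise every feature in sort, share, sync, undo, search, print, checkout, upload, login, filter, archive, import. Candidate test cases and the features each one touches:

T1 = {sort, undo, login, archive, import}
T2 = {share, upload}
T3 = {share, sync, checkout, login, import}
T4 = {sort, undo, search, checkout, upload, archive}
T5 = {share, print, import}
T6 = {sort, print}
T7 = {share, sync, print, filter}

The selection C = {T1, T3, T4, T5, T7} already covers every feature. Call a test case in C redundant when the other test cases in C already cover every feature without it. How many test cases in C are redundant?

Drop T1: the rest still cover every feature — redundant.
Drop T3: the rest still cover every feature — redundant.
Drop T4: search, upload uncovered — not redundant.
Drop T5: the rest still cover every feature — redundant.
Drop T7: filter uncovered — not redundant.
3 redundant: T1, T3, T5.

3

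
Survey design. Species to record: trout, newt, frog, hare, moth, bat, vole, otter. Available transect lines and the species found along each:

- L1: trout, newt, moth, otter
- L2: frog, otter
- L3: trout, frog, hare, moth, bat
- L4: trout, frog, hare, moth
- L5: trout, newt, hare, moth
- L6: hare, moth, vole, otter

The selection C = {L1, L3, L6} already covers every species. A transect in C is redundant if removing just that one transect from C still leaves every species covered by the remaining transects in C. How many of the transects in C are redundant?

Drop L1: newt uncovered — not redundant.
Drop L3: frog, bat uncovered — not redundant.
Drop L6: vole uncovered — not redundant.
None of the transects in C is redundant.

0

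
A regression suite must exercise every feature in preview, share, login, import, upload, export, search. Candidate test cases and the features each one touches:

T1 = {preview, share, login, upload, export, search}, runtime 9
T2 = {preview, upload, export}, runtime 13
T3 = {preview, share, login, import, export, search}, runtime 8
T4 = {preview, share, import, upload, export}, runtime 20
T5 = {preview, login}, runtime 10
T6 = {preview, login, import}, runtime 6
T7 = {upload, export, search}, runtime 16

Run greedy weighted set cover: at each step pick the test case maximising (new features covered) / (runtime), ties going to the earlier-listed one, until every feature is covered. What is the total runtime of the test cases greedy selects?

17

Pick 1: T3 adds 6 new (preview, share, login, import, export, search) at runtime 8 (ratio 6/8).
Pick 2: T1 adds 1 new (upload) at runtime 9 (ratio 1/9).
Greedy total runtime: 8 + 9 = 17. (The true optimum is 15, so greedy overshoots here.)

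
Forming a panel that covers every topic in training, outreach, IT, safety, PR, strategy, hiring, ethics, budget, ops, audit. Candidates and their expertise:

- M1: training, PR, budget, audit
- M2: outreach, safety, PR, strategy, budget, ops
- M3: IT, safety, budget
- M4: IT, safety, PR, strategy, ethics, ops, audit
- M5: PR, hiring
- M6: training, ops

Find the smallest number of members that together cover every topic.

M1, M2, M4, M5 together cover {training, outreach, IT, safety, PR, strategy, hiring, ethics, budget, ops, audit} — every topic.
No 3 of the 6 members cover everything (all 20 triples fall short), so 4 is minimum.

4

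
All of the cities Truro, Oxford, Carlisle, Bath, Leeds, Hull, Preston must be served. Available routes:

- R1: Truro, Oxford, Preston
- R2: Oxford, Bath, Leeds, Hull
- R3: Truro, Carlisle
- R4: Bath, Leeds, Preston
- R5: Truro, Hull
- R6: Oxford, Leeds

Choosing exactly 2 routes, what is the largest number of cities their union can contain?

6

Choosing R1, R2 covers {Truro, Oxford, Bath, Leeds, Hull, Preston} — 6 cities.
No choice of 2 routes does better; here Carlisle is left uncovered.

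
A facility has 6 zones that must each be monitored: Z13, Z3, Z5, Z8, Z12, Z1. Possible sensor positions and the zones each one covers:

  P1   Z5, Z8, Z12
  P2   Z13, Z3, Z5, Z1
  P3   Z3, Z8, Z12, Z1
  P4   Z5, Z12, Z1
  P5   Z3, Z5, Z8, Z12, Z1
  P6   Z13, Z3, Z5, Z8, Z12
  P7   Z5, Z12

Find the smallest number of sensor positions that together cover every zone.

2

P1, P2 together cover {Z13, Z3, Z5, Z8, Z12, Z1} — every zone.
No single sensor position contains all 6 zones, so 2 is optimal.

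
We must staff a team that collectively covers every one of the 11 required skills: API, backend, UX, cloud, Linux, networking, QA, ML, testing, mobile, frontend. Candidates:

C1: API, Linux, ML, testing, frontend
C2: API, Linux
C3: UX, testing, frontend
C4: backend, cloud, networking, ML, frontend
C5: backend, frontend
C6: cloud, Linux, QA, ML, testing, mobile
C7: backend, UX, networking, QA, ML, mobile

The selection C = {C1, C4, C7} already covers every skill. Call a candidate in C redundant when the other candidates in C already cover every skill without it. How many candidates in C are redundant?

Drop C1: API, Linux, testing uncovered — not redundant.
Drop C4: cloud uncovered — not redundant.
Drop C7: UX, QA, mobile uncovered — not redundant.
None of the candidates in C is redundant.

0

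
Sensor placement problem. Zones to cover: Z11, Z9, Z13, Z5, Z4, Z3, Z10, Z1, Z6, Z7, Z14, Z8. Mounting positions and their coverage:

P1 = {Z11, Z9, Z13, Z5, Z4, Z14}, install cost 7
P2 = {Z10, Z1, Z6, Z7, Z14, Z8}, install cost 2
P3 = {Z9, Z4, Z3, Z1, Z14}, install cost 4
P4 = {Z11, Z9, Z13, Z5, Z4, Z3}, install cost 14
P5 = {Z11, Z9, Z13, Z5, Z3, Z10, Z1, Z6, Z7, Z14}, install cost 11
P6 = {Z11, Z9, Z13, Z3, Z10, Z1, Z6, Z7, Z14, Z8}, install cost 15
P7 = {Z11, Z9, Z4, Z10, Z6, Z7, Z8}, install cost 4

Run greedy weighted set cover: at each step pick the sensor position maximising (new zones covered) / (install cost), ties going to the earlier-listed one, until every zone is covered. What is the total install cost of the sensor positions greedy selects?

13

Pick 1: P2 adds 6 new (Z10, Z1, Z6, Z7, Z14, Z8) at install cost 2 (ratio 6/2).
Pick 2: P3 adds 3 new (Z9, Z4, Z3) at install cost 4 (ratio 3/4).
Pick 3: P1 adds 3 new (Z11, Z13, Z5) at install cost 7 (ratio 3/7).
Greedy total install cost: 2 + 4 + 7 = 13.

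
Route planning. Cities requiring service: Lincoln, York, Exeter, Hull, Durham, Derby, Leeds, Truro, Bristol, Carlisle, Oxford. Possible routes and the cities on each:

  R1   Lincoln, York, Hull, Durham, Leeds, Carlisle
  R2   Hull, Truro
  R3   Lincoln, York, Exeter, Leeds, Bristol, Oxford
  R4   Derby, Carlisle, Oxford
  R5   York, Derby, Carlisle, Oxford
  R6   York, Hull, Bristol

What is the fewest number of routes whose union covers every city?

4

R1, R2, R3, R4 together cover {Lincoln, York, Exeter, Hull, Durham, Derby, Leeds, Truro, Bristol, Carlisle, Oxford} — every city.
No 3 of the 6 routes cover everything (all 20 triples fall short), so 4 is minimum.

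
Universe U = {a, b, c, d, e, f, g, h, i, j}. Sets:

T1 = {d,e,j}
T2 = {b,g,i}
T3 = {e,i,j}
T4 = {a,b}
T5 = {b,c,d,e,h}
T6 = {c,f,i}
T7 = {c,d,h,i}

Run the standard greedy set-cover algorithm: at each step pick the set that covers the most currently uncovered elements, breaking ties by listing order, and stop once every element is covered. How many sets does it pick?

Pick 1: T5 covers 5 new elements (b, c, d, e, h).
Pick 2: T2 covers 2 new elements (g, i).
Pick 3: T1 covers 1 new elements (j).
Pick 4: T4 covers 1 new elements (a).
Pick 5: T6 covers 1 new elements (f).
Greedy uses 5 sets.

5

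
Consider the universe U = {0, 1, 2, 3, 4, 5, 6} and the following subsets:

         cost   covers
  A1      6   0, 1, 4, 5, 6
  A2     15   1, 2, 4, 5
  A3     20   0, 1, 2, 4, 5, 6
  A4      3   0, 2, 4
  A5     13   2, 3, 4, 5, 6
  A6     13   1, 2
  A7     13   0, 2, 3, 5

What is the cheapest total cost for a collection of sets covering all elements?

19

A1, A5 cover every element at cost 6 + 13 = 19.
Any cover uses at least 2 sets; among all covering selections none totals below 19.
Greedy by coverage-per-cost would pick A4, A1, A5 for 22 — worse than the optimum 19.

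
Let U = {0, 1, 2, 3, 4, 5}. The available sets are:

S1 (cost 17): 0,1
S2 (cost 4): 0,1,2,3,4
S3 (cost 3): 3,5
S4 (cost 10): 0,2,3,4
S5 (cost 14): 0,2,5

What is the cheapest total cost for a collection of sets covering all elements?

7

S2, S3 cover every element at cost 4 + 3 = 7.
Any cover uses at least 2 sets; among all covering selections none totals below 7.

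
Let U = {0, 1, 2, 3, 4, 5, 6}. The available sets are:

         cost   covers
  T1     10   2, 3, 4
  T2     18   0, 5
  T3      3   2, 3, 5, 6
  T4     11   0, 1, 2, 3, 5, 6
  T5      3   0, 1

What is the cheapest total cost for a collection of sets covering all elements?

T1, T3, T5 cover every element at cost 10 + 3 + 3 = 16.
Any cover uses at least 2 sets; among all covering selections none totals below 16.

16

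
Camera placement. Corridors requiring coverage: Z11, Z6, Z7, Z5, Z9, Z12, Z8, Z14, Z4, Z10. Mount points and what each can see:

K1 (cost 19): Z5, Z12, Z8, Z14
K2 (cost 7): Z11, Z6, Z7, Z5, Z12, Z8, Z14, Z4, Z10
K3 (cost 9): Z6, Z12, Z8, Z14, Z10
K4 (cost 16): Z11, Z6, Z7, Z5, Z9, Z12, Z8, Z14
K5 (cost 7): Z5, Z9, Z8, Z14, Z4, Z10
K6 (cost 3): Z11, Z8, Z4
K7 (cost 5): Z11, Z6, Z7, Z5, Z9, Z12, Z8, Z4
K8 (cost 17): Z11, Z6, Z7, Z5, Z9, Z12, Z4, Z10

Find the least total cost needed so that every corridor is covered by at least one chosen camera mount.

12

K2, K7 cover every corridor at cost 7 + 5 = 12.
Any cover uses at least 2 camera mounts; among all covering selections none totals below 12.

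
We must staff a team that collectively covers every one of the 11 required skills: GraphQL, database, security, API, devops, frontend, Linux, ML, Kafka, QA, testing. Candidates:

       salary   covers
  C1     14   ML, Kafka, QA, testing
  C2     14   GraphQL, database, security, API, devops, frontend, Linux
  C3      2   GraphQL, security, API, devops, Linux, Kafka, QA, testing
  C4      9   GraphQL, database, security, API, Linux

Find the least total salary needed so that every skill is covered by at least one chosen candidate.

C1, C2 cover every skill at salary 14 + 14 = 28.
Any cover uses at least 2 candidates; among all covering selections none totals below 28.

28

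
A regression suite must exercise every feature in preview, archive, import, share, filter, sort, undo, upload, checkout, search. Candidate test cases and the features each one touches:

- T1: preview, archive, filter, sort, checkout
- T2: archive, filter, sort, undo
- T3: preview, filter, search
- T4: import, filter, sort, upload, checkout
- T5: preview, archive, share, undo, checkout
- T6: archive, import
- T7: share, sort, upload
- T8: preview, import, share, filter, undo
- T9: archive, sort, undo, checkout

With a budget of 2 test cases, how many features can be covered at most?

Choosing T4, T5 covers {preview, archive, import, share, filter, sort, undo, upload, checkout} — 9 features.
No choice of 2 test cases does better; here search is left uncovered.

9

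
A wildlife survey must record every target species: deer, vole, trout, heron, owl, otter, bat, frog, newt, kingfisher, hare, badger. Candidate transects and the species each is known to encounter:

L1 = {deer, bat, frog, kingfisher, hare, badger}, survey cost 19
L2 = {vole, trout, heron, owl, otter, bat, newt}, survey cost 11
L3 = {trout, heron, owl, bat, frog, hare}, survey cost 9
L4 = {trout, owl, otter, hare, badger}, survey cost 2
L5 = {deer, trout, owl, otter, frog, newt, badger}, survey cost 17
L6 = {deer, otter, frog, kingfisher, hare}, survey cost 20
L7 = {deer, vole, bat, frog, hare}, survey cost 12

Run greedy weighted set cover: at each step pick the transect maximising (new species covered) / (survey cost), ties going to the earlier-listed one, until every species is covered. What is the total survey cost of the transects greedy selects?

44

Pick 1: L4 adds 5 new (trout, owl, otter, hare, badger) at survey cost 2 (ratio 5/2).
Pick 2: L2 adds 4 new (vole, heron, bat, newt) at survey cost 11 (ratio 4/11).
Pick 3: L7 adds 2 new (deer, frog) at survey cost 12 (ratio 2/12).
Pick 4: L1 adds 1 new (kingfisher) at survey cost 19 (ratio 1/19).
Greedy total survey cost: 2 + 11 + 12 + 19 = 44. (The true optimum is 30, so greedy overshoots here.)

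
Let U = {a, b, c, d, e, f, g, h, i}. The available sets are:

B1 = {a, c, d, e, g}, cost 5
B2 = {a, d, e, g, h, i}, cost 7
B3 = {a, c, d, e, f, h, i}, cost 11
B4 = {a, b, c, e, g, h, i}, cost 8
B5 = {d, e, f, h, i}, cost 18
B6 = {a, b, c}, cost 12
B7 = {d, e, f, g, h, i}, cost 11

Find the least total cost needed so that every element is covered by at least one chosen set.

B3, B4 cover every element at cost 11 + 8 = 19.
Any cover uses at least 2 sets; among all covering selections none totals below 19.
Greedy by coverage-per-cost would pick B1, B4, B3 for 24 — worse than the optimum 19.

19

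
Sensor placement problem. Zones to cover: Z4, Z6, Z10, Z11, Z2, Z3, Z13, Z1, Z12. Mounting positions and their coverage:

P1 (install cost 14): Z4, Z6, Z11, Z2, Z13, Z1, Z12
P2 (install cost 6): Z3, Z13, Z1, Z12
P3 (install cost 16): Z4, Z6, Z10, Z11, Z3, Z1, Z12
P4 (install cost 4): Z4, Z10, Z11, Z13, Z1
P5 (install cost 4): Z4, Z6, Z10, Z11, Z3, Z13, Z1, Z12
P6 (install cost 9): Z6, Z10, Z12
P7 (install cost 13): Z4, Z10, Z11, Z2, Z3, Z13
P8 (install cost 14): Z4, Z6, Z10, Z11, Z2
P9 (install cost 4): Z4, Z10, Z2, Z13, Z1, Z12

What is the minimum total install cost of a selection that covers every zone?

8

P5, P9 cover every zone at install cost 4 + 4 = 8.
Any cover uses at least 2 sensor positions; among all covering selections none totals below 8.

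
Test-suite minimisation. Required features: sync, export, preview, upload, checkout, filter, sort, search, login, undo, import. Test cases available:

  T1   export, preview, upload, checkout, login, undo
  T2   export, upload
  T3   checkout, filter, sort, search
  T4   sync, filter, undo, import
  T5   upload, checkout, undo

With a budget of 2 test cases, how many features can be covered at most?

Choosing T1, T3 covers {export, preview, upload, checkout, filter, sort, search, login, undo} — 9 features.
No choice of 2 test cases does better; here sync, import are left uncovered.

9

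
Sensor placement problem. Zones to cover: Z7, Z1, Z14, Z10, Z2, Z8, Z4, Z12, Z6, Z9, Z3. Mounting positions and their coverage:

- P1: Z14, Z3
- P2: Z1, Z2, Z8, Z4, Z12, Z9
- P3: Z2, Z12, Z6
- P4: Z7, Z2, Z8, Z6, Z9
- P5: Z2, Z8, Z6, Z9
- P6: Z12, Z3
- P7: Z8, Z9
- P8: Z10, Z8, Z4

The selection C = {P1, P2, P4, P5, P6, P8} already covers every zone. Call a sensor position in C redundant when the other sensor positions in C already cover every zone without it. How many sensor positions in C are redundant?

2

Drop P1: Z14 uncovered — not redundant.
Drop P2: Z1 uncovered — not redundant.
Drop P4: Z7 uncovered — not redundant.
Drop P5: the rest still cover every zone — redundant.
Drop P6: the rest still cover every zone — redundant.
Drop P8: Z10 uncovered — not redundant.
2 redundant: P5, P6.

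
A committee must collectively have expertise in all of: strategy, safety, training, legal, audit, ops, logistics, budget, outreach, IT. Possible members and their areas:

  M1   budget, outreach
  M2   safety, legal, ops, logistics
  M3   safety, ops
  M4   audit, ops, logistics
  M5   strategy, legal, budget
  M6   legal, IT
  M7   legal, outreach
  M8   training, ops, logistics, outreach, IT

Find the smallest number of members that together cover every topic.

M2, M4, M5, M8 together cover {strategy, safety, training, legal, audit, ops, logistics, budget, outreach, IT} — every topic.
No 3 of the 8 members cover everything (all 56 triples fall short), so 4 is minimum.

4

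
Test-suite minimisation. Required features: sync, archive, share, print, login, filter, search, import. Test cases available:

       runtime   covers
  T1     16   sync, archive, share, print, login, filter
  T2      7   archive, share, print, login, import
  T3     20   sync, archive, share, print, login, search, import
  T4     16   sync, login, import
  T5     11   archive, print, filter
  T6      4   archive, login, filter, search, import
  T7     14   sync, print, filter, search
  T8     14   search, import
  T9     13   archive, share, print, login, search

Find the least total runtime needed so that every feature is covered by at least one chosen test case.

20

T1, T6 cover every feature at runtime 16 + 4 = 20.
Any cover uses at least 2 test cases; among all covering selections none totals below 20.
Greedy by coverage-per-runtime would pick T6, T2, T7 for 25 — worse than the optimum 20.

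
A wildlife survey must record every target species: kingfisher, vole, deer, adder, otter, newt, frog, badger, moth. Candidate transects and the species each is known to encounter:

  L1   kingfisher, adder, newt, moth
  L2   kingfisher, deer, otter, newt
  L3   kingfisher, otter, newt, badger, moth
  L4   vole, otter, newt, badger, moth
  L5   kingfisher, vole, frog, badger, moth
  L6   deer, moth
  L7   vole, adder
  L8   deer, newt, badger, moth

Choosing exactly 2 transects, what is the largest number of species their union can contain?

Choosing L2, L5 covers {kingfisher, vole, deer, otter, newt, frog, badger, moth} — 8 species.
No choice of 2 transects does better; here adder is left uncovered.

8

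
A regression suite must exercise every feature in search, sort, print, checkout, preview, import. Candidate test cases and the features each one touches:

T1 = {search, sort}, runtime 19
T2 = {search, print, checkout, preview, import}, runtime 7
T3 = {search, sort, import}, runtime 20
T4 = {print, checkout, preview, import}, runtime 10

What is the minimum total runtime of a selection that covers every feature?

T1, T2 cover every feature at runtime 19 + 7 = 26.
Any cover uses at least 2 test cases; among all covering selections none totals below 26.

26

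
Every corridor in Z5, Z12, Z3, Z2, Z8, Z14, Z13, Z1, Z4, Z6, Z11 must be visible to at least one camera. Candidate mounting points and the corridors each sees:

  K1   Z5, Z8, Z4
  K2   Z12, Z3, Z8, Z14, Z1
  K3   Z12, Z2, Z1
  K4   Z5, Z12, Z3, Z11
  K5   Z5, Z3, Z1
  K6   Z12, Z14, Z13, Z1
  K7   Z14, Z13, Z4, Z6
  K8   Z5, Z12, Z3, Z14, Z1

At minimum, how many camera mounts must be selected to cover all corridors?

K1, K3, K4, K7 together cover {Z5, Z12, Z3, Z2, Z8, Z14, Z13, Z1, Z4, Z6, Z11} — every corridor.
No 3 of the 8 camera mounts cover everything (all 56 triples fall short), so 4 is minimum.

4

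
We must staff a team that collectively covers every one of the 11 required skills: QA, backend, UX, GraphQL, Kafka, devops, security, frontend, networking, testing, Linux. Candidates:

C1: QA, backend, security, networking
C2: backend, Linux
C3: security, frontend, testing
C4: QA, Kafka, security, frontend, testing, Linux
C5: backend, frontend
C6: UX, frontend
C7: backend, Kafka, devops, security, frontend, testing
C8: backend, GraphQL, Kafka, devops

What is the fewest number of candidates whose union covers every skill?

C1, C4, C6, C8 together cover {QA, backend, UX, GraphQL, Kafka, devops, security, frontend, networking, testing, Linux} — every skill.
No 3 of the 8 candidates cover everything (all 56 triples fall short), so 4 is minimum.

4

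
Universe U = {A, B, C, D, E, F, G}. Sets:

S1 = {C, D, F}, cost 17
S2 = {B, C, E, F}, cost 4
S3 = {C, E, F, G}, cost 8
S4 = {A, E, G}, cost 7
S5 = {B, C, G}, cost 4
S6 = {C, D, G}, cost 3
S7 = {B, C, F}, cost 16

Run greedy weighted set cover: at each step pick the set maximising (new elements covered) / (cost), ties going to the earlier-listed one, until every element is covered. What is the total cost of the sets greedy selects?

14

Pick 1: S2 adds 4 new (B, C, E, F) at cost 4 (ratio 4/4).
Pick 2: S6 adds 2 new (D, G) at cost 3 (ratio 2/3).
Pick 3: S4 adds 1 new (A) at cost 7 (ratio 1/7).
Greedy total cost: 4 + 3 + 7 = 14.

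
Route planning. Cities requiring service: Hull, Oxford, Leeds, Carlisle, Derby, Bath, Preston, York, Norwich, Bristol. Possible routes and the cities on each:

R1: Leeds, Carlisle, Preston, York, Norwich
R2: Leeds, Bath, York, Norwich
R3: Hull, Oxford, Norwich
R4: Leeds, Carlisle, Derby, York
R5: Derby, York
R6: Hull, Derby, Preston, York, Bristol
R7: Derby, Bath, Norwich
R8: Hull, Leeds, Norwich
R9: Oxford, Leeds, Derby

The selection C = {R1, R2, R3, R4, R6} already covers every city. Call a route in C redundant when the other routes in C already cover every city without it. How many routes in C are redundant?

Drop R1: the rest still cover every city — redundant.
Drop R2: Bath uncovered — not redundant.
Drop R3: Oxford uncovered — not redundant.
Drop R4: the rest still cover every city — redundant.
Drop R6: Bristol uncovered — not redundant.
2 redundant: R1, R4.

2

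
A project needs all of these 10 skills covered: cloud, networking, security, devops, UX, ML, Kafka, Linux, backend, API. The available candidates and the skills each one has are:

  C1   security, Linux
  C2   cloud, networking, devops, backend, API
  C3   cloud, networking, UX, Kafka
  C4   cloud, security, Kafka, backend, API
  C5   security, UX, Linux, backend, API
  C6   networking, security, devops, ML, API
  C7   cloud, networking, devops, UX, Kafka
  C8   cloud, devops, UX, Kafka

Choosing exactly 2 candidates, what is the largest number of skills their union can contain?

9

Choosing C5, C7 covers {cloud, networking, security, devops, UX, Kafka, Linux, backend, API} — 9 skills.
No choice of 2 candidates does better; here ML is left uncovered.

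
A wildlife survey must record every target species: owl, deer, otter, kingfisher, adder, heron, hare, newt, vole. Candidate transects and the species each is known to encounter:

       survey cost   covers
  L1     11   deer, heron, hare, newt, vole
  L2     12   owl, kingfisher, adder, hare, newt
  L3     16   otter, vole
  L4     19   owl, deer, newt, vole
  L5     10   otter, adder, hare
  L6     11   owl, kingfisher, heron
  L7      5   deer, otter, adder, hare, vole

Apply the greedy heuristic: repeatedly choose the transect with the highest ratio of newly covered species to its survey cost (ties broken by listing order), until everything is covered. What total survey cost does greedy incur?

27

Pick 1: L7 adds 5 new (deer, otter, adder, hare, vole) at survey cost 5 (ratio 5/5).
Pick 2: L6 adds 3 new (owl, kingfisher, heron) at survey cost 11 (ratio 3/11).
Pick 3: L1 adds 1 new (newt) at survey cost 11 (ratio 1/11).
Greedy total survey cost: 5 + 11 + 11 = 27.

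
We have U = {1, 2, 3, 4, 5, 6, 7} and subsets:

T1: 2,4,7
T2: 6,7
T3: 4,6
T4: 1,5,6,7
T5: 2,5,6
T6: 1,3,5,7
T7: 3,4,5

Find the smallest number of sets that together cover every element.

T1, T2, T6 together cover {1, 2, 3, 4, 5, 6, 7} — every element.
No 2 of the 7 sets cover everything (all 21 pairs fall short), so 3 is minimum.

3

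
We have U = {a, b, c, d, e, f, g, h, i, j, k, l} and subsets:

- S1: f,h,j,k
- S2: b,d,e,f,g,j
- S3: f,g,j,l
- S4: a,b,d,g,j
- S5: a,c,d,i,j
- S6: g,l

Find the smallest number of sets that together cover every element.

S1, S2, S3, S5 together cover {a, b, c, d, e, f, g, h, i, j, k, l} — every element.
No 3 of the 6 sets cover everything (all 20 triples fall short), so 4 is minimum.

4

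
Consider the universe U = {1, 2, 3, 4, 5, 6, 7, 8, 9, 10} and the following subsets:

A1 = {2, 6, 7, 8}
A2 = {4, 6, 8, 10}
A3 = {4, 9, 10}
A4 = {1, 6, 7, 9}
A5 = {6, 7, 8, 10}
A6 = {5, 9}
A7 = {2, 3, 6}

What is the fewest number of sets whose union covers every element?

A2, A4, A6, A7 together cover {1, 2, 3, 4, 5, 6, 7, 8, 9, 10} — every element.
No 3 of the 7 sets cover everything (all 35 triples fall short), so 4 is minimum.
Greedy (largest uncovered first) would take A1, A3, A4, A6, A7 — 5 sets — but 4 suffice.

4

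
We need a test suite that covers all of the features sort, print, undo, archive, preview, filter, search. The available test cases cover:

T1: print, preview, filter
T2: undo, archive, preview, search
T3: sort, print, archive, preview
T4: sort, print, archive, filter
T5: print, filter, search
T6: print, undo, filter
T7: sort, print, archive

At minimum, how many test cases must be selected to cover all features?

2

T2, T4 together cover {sort, print, undo, archive, preview, filter, search} — every feature.
No single test case contains all 7 features, so 2 is optimal.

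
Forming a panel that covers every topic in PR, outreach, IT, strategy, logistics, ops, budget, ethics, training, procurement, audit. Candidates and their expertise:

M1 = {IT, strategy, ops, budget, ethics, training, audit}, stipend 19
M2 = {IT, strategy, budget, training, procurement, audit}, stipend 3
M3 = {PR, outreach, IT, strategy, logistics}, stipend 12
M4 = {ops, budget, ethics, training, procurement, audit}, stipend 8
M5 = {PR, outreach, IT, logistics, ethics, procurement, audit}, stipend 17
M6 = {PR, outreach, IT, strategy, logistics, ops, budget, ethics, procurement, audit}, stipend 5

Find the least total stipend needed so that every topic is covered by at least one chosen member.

M2, M6 cover every topic at stipend 3 + 5 = 8.
Any cover uses at least 2 members; among all covering selections none totals below 8.

8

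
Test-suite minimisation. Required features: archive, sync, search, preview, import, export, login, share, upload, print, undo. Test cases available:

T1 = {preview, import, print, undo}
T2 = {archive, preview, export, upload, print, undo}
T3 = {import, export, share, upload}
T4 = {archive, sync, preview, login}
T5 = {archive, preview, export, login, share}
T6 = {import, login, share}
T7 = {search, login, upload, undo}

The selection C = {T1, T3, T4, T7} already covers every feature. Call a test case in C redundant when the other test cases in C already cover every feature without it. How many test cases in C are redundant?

Drop T1: print uncovered — not redundant.
Drop T3: export, share uncovered — not redundant.
Drop T4: archive, sync uncovered — not redundant.
Drop T7: search uncovered — not redundant.
None of the test cases in C is redundant.

0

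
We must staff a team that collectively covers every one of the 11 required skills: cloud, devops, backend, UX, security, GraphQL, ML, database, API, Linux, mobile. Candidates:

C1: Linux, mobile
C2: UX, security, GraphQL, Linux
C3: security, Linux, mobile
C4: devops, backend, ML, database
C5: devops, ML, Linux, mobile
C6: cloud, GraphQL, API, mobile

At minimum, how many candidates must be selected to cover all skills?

C2, C4, C6 together cover {cloud, devops, backend, UX, security, GraphQL, ML, database, API, Linux, mobile} — every skill.
No 2 of the 6 candidates cover everything (all 15 pairs fall short), so 3 is minimum.

3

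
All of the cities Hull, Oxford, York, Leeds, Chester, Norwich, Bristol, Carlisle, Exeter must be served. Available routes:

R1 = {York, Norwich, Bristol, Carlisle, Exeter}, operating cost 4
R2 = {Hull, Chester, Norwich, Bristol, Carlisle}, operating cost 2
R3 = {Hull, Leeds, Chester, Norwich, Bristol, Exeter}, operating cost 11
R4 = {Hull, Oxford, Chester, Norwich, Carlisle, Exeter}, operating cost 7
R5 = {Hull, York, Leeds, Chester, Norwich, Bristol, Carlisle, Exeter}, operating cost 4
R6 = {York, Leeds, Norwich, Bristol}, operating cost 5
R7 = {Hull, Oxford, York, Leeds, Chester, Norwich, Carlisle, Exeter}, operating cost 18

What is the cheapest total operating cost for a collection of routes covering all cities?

11

R4, R5 cover every city at operating cost 7 + 4 = 11.
Any cover uses at least 2 routes; among all covering selections none totals below 11.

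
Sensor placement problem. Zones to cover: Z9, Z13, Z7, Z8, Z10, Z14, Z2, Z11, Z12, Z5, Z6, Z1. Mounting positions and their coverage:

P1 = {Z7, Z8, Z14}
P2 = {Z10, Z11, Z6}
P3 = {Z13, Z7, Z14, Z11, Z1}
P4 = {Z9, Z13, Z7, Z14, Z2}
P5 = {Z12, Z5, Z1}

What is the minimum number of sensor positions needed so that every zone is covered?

P1, P2, P4, P5 together cover {Z9, Z13, Z7, Z8, Z10, Z14, Z2, Z11, Z12, Z5, Z6, Z1} — every zone.
No 3 of the 5 sensor positions cover everything (all 10 triples fall short), so 4 is minimum.

4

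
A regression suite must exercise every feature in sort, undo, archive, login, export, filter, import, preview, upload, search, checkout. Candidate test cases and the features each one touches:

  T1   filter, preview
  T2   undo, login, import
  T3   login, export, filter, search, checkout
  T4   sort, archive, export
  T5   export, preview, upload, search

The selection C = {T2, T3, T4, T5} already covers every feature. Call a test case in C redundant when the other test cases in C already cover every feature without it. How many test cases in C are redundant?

0

Drop T2: undo, import uncovered — not redundant.
Drop T3: filter, checkout uncovered — not redundant.
Drop T4: sort, archive uncovered — not redundant.
Drop T5: preview, upload uncovered — not redundant.
None of the test cases in C is redundant.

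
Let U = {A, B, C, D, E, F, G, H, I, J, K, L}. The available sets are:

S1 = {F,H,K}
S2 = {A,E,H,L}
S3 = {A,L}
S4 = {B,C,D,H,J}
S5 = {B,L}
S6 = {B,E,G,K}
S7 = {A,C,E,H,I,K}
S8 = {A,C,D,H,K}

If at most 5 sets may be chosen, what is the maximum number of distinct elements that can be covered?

Choosing S1, S2, S4, S6, S7 covers {A, B, C, D, E, F, G, H, I, J, K, L} — 12 elements.
That is all 12 elements.

12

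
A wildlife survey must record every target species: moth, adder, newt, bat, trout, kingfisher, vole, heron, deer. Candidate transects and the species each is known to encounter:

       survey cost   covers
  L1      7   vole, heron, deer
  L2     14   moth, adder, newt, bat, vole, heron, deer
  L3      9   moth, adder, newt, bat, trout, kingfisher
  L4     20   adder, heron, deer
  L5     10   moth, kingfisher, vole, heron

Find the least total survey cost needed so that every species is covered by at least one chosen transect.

L1, L3 cover every species at survey cost 7 + 9 = 16.
Any cover uses at least 2 transects; among all covering selections none totals below 16.

16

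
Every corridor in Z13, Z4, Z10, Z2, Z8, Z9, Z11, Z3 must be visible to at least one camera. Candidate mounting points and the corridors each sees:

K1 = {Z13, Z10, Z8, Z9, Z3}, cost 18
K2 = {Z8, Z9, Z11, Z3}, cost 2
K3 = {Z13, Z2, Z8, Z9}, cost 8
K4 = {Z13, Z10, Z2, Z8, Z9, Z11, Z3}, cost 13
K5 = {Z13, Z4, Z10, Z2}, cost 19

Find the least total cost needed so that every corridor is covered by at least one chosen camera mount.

K2, K5 cover every corridor at cost 2 + 19 = 21.
Any cover uses at least 2 camera mounts; among all covering selections none totals below 21.
Greedy by coverage-per-cost would pick K2, K3, K5 for 29 — worse than the optimum 21.

21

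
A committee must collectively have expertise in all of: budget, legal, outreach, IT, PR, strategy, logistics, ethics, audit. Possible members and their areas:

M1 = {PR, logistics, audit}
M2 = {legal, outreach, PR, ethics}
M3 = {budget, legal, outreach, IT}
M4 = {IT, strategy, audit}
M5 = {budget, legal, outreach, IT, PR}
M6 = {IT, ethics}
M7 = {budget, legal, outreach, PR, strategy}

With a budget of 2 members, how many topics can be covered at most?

Choosing M1, M3 covers {budget, legal, outreach, IT, PR, logistics, audit} — 7 topics.
No choice of 2 members does better; here strategy, ethics are left uncovered.

7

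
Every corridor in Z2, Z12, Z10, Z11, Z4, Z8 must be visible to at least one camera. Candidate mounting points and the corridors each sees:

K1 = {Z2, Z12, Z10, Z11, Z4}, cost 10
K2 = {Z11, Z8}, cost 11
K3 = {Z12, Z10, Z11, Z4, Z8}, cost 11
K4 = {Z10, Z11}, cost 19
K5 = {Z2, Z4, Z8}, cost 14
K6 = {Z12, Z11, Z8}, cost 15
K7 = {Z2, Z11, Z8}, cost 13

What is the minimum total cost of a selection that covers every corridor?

K1, K2 cover every corridor at cost 10 + 11 = 21.
Any cover uses at least 2 camera mounts; among all covering selections none totals below 21.

21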